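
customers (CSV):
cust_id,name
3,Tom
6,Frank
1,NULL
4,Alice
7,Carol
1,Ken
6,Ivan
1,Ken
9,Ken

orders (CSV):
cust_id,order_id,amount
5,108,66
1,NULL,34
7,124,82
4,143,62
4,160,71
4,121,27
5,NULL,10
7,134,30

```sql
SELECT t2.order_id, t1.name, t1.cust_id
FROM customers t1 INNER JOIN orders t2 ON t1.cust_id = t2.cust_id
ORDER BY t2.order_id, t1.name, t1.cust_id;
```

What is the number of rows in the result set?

INNER JOIN keeps only pairs where the ON condition holds.
Matching on t1.cust_id = t2.cust_id.
Matched pairs: 8.
Total: 8 rows.

8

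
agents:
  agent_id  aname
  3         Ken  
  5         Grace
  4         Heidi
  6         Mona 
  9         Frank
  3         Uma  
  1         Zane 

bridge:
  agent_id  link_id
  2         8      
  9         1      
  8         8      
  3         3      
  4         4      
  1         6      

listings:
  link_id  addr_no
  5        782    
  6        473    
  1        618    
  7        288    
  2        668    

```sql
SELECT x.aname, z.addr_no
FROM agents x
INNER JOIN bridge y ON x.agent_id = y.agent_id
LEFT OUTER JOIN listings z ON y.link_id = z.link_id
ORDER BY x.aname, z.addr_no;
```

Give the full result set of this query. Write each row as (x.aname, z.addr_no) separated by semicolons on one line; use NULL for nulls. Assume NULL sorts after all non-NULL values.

(Frank, 618); (Heidi, NULL); (Ken, NULL); (Uma, NULL); (Zane, 473)

Evaluate left to right. First `agents x INNER JOIN bridge y` on agent_id: 5 row(s).
Then LEFT JOIN `listings z` on link_id: each of those 5 rows is kept; rows whose y.link_id has no match in z get NULL for z's columns.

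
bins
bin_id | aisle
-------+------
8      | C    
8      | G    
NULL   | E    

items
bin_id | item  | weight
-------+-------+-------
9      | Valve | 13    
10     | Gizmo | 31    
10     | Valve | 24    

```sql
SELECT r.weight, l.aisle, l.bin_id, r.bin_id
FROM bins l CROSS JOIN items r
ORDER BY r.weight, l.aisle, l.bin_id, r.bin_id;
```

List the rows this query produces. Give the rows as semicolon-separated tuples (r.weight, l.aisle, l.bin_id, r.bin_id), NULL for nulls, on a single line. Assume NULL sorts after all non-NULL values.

(13, C, 8, 9); (13, E, NULL, 9); (13, G, 8, 9); (24, C, 8, 10); (24, E, NULL, 10); (24, G, 8, 10); (31, C, 8, 10); (31, E, NULL, 10); (31, G, 8, 10)

CROSS JOIN pairs every row of `bins` with every row of `items`: 3 × 3 = 9 rows.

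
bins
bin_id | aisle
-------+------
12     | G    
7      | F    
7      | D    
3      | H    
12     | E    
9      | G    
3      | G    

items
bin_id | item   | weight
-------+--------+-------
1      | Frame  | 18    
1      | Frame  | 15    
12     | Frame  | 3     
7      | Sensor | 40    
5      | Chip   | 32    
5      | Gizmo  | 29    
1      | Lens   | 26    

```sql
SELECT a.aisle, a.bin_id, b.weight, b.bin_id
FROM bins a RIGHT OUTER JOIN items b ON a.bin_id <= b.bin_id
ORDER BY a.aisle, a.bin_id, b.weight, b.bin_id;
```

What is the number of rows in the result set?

18

RIGHT JOIN keeps every row from `items`; unmatched rows get NULL for `bins`'s columns.
Matching on a.bin_id <= b.bin_id.
- a[0] bin_id=12 → 1 match(es) in b → 1 row(s).
- a[1] bin_id=7 → 2 match(es) in b → 2 row(s).
- a[2] bin_id=7 → 2 match(es) in b → 2 row(s).
- a[3] bin_id=3 → 4 match(es) in b → 4 row(s).
- a[4] bin_id=12 → 1 match(es) in b → 1 row(s).
- a[5] bin_id=9 → 1 match(es) in b → 1 row(s).
- a[6] bin_id=3 → 4 match(es) in b → 4 row(s).
- 3 b row(s) had no a match → kept, a columns NULL.
Total: 15 matched + 3 padded = 18 rows.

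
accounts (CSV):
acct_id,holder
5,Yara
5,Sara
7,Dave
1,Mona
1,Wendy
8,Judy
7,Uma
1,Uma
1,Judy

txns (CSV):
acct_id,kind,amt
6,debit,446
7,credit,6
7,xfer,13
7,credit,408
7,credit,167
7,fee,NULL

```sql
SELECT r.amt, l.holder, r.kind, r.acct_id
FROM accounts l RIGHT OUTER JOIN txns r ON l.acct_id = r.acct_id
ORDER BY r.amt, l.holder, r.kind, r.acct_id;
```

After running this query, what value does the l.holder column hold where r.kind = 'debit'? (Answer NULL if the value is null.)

RIGHT JOIN keeps every row from `txns`; unmatched rows get NULL for `accounts`'s columns.
Matching on l.acct_id = r.acct_id.
- l row (acct_id=5): no match.
- l row (acct_id=5): no match.
- l row (acct_id=7): matches 5 r row(s) → 5 output row(s).
- l row (acct_id=1): no match.
- l row (acct_id=1): no match.
- l row (acct_id=8): no match.
- l row (acct_id=7): matches 5 r row(s) → 5 output row(s).
- l row (acct_id=1): no match.
- l row (acct_id=1): no match.
- plus 1 unmatched r row(s), each kept with NULL l columns.

NULL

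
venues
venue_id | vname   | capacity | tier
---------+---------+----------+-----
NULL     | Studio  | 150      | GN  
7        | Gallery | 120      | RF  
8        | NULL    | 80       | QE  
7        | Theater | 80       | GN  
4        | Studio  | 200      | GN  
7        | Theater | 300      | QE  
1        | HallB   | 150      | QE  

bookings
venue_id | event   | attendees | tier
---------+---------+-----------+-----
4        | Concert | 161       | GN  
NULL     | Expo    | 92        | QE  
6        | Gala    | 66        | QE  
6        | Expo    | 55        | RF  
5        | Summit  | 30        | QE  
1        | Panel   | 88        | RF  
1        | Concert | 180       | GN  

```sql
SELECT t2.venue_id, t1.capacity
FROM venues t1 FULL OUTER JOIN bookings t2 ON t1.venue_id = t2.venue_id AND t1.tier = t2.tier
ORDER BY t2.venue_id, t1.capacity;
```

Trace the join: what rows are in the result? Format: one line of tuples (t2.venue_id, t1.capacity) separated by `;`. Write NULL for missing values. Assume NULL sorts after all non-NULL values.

(1, NULL); (1, NULL); (4, 200); (5, NULL); (6, NULL); (6, NULL); (NULL, 80); (NULL, 80); (NULL, 120); (NULL, 150); (NULL, 150); (NULL, 300); (NULL, NULL)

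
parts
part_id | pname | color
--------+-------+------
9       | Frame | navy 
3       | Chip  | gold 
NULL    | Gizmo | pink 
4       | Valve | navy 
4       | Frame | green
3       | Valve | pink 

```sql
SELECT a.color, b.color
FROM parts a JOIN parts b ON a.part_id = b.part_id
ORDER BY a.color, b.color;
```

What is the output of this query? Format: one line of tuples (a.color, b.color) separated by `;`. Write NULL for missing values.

INNER JOIN keeps only pairs where the ON condition holds.
Matching on a.part_id = b.part_id. A NULL in a compared column never satisfies the condition.
Matched pairs: 9.

(gold, gold); (gold, pink); (green, green); (green, navy); (navy, green); (navy, navy); (navy, navy); (pink, gold); (pink, pink)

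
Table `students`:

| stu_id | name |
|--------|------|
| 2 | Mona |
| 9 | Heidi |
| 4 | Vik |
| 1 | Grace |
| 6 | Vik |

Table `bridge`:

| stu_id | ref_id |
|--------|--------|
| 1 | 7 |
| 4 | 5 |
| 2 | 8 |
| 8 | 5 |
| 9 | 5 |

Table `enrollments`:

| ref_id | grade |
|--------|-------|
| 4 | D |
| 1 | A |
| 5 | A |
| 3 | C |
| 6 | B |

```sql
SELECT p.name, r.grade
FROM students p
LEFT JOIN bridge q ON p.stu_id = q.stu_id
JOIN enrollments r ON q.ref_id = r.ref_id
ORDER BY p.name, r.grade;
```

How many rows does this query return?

2

Joins associate left-to-right: students LEFT JOIN bridge on stu_id gives 5 intermediate row(s).
Then INNER JOIN `enrollments r` on ref_id: keep only rows whose q.ref_id appears in r.
Result: 2 row(s).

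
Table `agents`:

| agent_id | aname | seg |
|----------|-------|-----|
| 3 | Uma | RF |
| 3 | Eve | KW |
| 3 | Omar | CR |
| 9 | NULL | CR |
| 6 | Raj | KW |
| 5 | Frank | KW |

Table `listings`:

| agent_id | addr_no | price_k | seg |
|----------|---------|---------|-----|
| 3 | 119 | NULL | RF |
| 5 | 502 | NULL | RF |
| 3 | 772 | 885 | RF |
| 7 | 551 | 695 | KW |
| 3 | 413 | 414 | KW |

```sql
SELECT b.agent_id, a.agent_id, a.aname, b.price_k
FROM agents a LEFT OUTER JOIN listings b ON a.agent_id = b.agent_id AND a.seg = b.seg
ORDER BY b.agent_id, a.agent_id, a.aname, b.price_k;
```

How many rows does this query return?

LEFT JOIN keeps every row from `agents`; unmatched rows get NULL for `listings`'s columns.
Matching on a.agent_id = b.agent_id AND a.seg = b.seg.
- agent_id=3, seg=RF: 2 matching b row(s), so 2 row(s) emitted.
- agent_id=3, seg=KW: 1 matching b row(s), so 1 row(s) emitted.
- agent_id=3, seg=CR: no b row matches, row kept with b columns NULL.
- agent_id=9, seg=CR: no b row matches, row kept with b columns NULL.
- agent_id=6, seg=KW: no b row matches, row kept with b columns NULL.
- agent_id=5, seg=KW: no b row matches, row kept with b columns NULL.
Total: 3 matched + 4 padded = 7 rows.

7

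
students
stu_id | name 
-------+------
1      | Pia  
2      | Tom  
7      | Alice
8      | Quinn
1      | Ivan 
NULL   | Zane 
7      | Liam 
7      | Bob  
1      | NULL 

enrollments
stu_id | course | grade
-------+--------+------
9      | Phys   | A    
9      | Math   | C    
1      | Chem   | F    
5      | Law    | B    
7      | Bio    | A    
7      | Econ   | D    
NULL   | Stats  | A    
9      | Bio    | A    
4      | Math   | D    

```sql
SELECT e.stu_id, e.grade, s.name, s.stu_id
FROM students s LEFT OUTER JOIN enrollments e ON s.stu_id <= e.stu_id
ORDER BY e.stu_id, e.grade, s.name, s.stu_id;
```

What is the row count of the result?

50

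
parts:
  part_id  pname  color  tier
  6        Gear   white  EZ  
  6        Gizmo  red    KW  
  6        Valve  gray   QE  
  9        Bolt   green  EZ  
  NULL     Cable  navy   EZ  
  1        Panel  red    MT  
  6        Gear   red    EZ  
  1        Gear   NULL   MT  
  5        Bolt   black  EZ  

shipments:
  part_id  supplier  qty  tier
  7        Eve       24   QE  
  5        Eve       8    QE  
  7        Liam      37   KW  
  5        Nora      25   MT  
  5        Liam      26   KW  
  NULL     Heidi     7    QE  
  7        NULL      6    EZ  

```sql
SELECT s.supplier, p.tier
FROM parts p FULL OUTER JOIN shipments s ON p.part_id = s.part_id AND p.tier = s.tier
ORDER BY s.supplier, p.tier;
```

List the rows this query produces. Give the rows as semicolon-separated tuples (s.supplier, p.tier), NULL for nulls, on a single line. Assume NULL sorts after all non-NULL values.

(Eve, NULL); (Eve, NULL); (Heidi, NULL); (Liam, NULL); (Liam, NULL); (Nora, NULL); (NULL, EZ); (NULL, EZ); (NULL, EZ); (NULL, EZ); (NULL, EZ); (NULL, KW); (NULL, MT); (NULL, MT); (NULL, QE); (NULL, NULL)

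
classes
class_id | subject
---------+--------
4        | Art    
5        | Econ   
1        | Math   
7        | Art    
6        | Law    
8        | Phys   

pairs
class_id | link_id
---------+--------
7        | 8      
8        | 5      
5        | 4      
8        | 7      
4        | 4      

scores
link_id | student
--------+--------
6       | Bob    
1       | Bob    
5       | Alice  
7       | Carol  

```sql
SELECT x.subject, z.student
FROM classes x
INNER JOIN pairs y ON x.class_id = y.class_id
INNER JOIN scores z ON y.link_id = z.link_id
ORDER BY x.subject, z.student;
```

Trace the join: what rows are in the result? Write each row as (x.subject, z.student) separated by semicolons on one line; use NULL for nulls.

Step 1 — x INNER JOIN y on class_id → 5 row(s).
Then INNER JOIN `scores z` on link_id: keep only rows whose y.link_id appears in z.

(Phys, Alice); (Phys, Carol)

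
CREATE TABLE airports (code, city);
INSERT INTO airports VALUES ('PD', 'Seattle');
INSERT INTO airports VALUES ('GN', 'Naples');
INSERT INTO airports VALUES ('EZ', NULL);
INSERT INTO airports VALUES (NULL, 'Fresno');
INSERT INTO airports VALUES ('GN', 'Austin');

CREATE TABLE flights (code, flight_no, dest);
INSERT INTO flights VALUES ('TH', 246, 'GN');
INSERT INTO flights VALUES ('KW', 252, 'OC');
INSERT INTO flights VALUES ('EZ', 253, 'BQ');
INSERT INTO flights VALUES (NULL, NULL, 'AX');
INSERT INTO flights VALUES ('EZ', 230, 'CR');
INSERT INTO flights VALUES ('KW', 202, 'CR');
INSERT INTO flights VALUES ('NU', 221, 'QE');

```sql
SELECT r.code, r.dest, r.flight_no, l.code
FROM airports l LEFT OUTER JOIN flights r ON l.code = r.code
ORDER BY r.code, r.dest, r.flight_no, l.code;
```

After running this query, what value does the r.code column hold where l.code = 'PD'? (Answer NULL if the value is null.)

NULL

LEFT JOIN keeps every row from `airports`; unmatched rows get NULL for `flights`'s columns.
Matching on l.code = r.code. A NULL in a compared column never satisfies the condition.
- l (code=PD) has no partner → padded with NULL.
- l (code=GN) has no partner → padded with NULL.
- l (code=EZ) pairs with 2 row(s) of r.
- l (code=NULL) has no partner → padded with NULL.
- l (code=GN) has no partner → padded with NULL.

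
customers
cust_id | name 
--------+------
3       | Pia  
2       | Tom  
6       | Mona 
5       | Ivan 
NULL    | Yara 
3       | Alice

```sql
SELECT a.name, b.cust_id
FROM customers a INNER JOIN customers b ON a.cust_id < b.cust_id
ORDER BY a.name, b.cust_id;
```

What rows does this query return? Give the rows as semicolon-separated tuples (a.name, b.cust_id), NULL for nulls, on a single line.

(Alice, 5); (Alice, 6); (Ivan, 6); (Pia, 5); (Pia, 6); (Tom, 3); (Tom, 3); (Tom, 5); (Tom, 6)

INNER JOIN keeps only pairs where the ON condition holds.
Matching on a.cust_id < b.cust_id. A NULL in a compared column never satisfies the condition.
- a row (cust_id=3): matches 2 b row(s) → 2 output row(s).
- a row (cust_id=2): matches 4 b row(s) → 4 output row(s).
- a row (cust_id=6): no match → dropped.
- a row (cust_id=5): matches 1 b row(s) → 1 output row(s).
- a row (cust_id=NULL): no match → dropped.
- a row (cust_id=3): matches 2 b row(s) → 2 output row(s).
After projecting and ordering:
a.name | b.cust_id
Alice | 5
Alice | 6
Ivan | 6
Pia | 5
Pia | 6
Tom | 3
Tom | 3
Tom | 5
Tom | 6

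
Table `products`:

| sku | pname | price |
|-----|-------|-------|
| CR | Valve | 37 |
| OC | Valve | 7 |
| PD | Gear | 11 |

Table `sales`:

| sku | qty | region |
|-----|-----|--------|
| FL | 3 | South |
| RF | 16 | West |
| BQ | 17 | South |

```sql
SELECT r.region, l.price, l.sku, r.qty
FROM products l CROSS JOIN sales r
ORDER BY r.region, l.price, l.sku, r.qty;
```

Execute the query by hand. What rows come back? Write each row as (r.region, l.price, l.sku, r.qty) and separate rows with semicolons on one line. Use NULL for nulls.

(South, 7, OC, 3); (South, 7, OC, 17); (South, 11, PD, 3); (South, 11, PD, 17); (South, 37, CR, 3); (South, 37, CR, 17); (West, 7, OC, 16); (West, 11, PD, 16); (West, 37, CR, 16)

CROSS JOIN pairs every row of `products` with every row of `sales`: 3 × 3 = 9 rows.
After projecting and ordering:
r.region | l.price | l.sku | r.qty
South | 7 | OC | 3
South | 7 | OC | 17
South | 11 | PD | 3
South | 11 | PD | 17
South | 37 | CR | 3
South | 37 | CR | 17
West | 7 | OC | 16
West | 11 | PD | 16
West | 37 | CR | 16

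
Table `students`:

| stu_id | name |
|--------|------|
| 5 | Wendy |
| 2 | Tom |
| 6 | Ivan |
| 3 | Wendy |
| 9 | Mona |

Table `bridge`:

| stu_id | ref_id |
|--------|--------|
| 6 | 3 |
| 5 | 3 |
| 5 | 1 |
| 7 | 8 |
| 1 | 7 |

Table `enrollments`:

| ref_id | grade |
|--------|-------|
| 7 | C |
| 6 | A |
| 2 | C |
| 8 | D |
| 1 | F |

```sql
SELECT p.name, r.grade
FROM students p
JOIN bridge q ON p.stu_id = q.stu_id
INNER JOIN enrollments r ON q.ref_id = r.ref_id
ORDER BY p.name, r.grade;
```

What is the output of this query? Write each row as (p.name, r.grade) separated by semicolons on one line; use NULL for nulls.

(Wendy, F)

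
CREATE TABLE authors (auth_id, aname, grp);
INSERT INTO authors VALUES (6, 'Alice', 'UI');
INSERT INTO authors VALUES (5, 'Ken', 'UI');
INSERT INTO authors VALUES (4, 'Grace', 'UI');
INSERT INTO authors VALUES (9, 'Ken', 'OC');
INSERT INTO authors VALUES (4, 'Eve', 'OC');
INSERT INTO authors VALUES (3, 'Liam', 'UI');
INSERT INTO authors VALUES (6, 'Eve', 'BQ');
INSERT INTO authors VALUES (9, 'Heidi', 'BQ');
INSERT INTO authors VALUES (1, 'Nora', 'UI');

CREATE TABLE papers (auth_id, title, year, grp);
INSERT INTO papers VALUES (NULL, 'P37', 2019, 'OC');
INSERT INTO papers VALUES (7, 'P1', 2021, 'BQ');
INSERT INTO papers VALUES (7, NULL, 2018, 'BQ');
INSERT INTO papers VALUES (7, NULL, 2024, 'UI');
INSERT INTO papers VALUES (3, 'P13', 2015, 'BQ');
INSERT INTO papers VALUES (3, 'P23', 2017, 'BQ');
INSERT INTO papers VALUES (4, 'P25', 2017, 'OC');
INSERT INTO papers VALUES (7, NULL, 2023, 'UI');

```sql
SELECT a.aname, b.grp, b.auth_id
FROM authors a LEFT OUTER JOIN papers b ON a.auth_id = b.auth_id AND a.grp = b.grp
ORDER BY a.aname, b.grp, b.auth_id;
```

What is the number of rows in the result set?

LEFT JOIN keeps every row from `authors`; unmatched rows get NULL for `papers`'s columns.
Matching on a.auth_id = b.auth_id AND a.grp = b.grp. A NULL in a compared column never satisfies the condition.
- auth_id=6, grp=UI: no b row matches, row kept with b columns NULL.
- auth_id=5, grp=UI: no b row matches, row kept with b columns NULL.
- auth_id=4, grp=UI: no b row matches, row kept with b columns NULL.
- auth_id=9, grp=OC: no b row matches, row kept with b columns NULL.
- auth_id=4, grp=OC: 1 matching b row(s), so 1 row(s) emitted.
- auth_id=3, grp=UI: no b row matches, row kept with b columns NULL.
- auth_id=6, grp=BQ: no b row matches, row kept with b columns NULL.
- auth_id=9, grp=BQ: no b row matches, row kept with b columns NULL.
- auth_id=1, grp=UI: no b row matches, row kept with b columns NULL.
Total: 1 matched + 8 padded = 9 rows.

9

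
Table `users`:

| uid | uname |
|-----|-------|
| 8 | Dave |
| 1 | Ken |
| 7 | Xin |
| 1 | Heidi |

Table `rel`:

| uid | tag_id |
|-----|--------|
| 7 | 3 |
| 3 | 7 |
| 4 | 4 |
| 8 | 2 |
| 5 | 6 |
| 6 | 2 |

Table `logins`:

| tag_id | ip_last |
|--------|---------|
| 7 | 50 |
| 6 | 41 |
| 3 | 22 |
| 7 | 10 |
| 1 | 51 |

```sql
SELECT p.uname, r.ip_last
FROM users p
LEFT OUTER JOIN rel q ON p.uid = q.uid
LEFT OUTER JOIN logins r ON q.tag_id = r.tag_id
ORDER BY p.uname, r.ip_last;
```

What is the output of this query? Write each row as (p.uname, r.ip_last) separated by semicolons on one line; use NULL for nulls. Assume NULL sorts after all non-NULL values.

Evaluate left to right. First `users p LEFT JOIN rel q` on uid: 4 row(s).
Then LEFT JOIN `logins r` on tag_id: each of those 4 rows is kept; rows whose q.tag_id has no match in r get NULL for r's columns.

(Dave, NULL); (Heidi, NULL); (Ken, NULL); (Xin, 22)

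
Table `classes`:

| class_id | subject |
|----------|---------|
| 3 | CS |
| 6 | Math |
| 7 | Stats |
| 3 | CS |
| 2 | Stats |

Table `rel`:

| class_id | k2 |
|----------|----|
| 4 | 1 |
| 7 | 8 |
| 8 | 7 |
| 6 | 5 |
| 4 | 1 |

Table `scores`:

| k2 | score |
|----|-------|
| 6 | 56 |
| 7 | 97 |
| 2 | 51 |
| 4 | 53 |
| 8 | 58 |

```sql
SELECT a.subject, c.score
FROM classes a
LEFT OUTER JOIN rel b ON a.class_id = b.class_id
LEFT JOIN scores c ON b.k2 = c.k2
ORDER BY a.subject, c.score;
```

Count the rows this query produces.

5

Joins associate left-to-right: classes LEFT JOIN rel on class_id gives 5 intermediate row(s).
Then LEFT JOIN `scores c` on k2: each of those 5 rows is kept; rows whose b.k2 has no match in c get NULL for c's columns.
Result: 5 row(s).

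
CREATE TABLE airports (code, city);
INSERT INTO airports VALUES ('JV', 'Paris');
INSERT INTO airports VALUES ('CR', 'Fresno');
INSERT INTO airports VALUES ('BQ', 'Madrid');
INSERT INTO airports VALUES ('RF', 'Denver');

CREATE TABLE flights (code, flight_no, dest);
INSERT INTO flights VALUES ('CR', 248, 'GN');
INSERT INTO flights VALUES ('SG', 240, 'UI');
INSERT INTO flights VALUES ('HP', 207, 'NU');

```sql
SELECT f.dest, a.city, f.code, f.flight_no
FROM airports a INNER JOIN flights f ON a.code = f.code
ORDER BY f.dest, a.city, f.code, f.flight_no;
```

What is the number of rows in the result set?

1

INNER JOIN keeps only pairs where the ON condition holds.
Matching on a.code = f.code.
- a row (code=JV): no match → dropped.
- a row (code=CR): matches 1 f row(s) → 1 output row(s).
- a row (code=BQ): no match → dropped.
- a row (code=RF): no match → dropped.
Total: 1 rows.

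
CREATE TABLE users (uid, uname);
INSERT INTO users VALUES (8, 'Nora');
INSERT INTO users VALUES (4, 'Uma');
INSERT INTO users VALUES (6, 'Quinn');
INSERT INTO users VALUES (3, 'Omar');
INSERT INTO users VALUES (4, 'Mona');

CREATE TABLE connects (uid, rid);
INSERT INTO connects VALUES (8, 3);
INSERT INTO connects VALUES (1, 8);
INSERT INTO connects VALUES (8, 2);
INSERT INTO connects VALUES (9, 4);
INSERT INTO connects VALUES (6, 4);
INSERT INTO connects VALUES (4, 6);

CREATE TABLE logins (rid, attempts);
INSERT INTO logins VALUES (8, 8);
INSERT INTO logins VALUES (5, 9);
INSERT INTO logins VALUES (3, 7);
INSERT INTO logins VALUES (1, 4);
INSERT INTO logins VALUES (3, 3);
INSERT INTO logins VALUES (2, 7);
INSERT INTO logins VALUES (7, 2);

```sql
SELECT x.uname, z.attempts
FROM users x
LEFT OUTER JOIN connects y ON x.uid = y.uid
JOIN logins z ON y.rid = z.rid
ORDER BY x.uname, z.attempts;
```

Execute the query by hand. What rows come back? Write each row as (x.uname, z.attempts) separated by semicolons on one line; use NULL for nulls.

(Nora, 3); (Nora, 7); (Nora, 7)

Step 1 — x LEFT JOIN y on uid → 6 row(s).
Then INNER JOIN `logins z` on rid: keep only rows whose y.rid appears in z.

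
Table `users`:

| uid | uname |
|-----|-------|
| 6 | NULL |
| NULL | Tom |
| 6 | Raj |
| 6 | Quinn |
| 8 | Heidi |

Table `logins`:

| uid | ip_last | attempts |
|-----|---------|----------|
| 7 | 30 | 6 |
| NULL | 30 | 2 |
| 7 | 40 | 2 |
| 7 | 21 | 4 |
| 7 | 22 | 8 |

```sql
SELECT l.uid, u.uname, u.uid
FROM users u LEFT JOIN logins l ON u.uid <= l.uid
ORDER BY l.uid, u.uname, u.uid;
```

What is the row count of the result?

LEFT JOIN keeps every row from `users`; unmatched rows get NULL for `logins`'s columns.
Matching on u.uid <= l.uid. A NULL in a compared column never satisfies the condition.
- u row (uid=6): matches 4 l row(s) → 4 output row(s).
- u row (uid=NULL): no match → kept, l columns NULL.
- u row (uid=6): matches 4 l row(s) → 4 output row(s).
- u row (uid=6): matches 4 l row(s) → 4 output row(s).
- u row (uid=8): no match → kept, l columns NULL.
Total: 12 matched + 2 padded = 14 rows.

14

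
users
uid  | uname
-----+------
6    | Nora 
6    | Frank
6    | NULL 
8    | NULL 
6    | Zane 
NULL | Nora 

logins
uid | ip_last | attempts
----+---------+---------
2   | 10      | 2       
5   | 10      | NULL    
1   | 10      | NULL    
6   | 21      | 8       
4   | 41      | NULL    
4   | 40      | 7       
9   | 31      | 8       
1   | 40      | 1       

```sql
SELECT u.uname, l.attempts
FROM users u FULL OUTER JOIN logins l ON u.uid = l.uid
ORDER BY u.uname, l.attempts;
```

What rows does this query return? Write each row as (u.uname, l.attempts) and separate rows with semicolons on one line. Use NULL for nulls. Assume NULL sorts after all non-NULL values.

(Frank, 8); (Nora, 8); (Nora, NULL); (Zane, 8); (NULL, 1); (NULL, 2); (NULL, 7); (NULL, 8); (NULL, 8); (NULL, NULL); (NULL, NULL); (NULL, NULL); (NULL, NULL)

FULL OUTER JOIN keeps every row from both sides; unmatched rows get NULL for the other side's columns.
Matching on u.uid = l.uid. A NULL in a compared column never satisfies the condition.
Matched pairs: 4; unmatched u rows kept: 2; unmatched l rows kept: 7.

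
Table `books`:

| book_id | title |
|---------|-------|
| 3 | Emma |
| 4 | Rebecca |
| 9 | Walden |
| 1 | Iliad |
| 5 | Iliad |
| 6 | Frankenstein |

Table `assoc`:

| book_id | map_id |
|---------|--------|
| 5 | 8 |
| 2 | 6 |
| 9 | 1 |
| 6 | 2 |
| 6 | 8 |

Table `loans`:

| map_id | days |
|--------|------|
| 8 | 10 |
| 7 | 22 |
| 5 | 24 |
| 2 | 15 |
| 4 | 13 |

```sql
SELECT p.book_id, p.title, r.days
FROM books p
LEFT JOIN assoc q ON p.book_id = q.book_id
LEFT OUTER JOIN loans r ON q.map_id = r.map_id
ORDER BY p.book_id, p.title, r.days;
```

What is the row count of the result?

7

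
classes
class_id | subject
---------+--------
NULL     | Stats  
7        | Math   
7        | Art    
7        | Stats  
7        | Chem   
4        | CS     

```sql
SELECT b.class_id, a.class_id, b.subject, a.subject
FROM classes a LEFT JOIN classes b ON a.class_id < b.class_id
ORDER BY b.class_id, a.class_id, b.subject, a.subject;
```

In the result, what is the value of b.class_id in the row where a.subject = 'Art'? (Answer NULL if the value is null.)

LEFT JOIN keeps every row from `classes a`; unmatched rows get NULL for `classes b`'s columns.
Matching on a.class_id < b.class_id. A NULL in a compared column never satisfies the condition.
- a row (class_id=NULL): no match → kept, b columns NULL.
- a row (class_id=7): no match → kept, b columns NULL.
- a row (class_id=7): no match → kept, b columns NULL.
- a row (class_id=7): no match → kept, b columns NULL.
- a row (class_id=7): no match → kept, b columns NULL.
- a row (class_id=4): matches 4 b row(s) → 4 output row(s).

NULL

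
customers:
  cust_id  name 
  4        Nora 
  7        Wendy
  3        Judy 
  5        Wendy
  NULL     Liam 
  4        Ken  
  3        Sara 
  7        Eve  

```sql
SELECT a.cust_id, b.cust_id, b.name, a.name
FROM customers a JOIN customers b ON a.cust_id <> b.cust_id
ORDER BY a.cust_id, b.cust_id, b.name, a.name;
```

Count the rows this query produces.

INNER JOIN keeps only pairs where the ON condition holds.
Matching on a.cust_id <> b.cust_id. A NULL in a compared column never satisfies the condition.
- a row (cust_id=4): matches 5 b row(s) → 5 output row(s).
- a row (cust_id=7): matches 5 b row(s) → 5 output row(s).
- a row (cust_id=3): matches 5 b row(s) → 5 output row(s).
- a row (cust_id=5): matches 6 b row(s) → 6 output row(s).
- a row (cust_id=NULL): no match → dropped.
- a row (cust_id=4): matches 5 b row(s) → 5 output row(s).
- a row (cust_id=3): matches 5 b row(s) → 5 output row(s).
- a row (cust_id=7): matches 5 b row(s) → 5 output row(s).
Total: 36 rows.

36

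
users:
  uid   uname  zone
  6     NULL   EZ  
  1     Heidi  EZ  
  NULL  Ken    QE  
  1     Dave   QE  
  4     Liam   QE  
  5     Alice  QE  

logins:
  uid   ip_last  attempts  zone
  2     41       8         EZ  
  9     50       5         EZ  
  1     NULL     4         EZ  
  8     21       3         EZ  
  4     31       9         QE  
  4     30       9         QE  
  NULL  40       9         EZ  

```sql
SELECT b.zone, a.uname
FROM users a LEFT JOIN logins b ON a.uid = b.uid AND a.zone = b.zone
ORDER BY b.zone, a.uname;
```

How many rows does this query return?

LEFT JOIN keeps every row from `users`; unmatched rows get NULL for `logins`'s columns.
Matching on a.uid = b.uid AND a.zone = b.zone. A NULL in a compared column never satisfies the condition.
- uid=6, zone=EZ: no b row matches, row kept with b columns NULL.
- uid=1, zone=EZ: 1 matching b row(s), so 1 row(s) emitted.
- uid=NULL, zone=QE: no b row matches, row kept with b columns NULL.
- uid=1, zone=QE: no b row matches, row kept with b columns NULL.
- uid=4, zone=QE: 2 matching b row(s), so 2 row(s) emitted.
- uid=5, zone=QE: no b row matches, row kept with b columns NULL.
Total: 3 matched + 4 padded = 7 rows.

7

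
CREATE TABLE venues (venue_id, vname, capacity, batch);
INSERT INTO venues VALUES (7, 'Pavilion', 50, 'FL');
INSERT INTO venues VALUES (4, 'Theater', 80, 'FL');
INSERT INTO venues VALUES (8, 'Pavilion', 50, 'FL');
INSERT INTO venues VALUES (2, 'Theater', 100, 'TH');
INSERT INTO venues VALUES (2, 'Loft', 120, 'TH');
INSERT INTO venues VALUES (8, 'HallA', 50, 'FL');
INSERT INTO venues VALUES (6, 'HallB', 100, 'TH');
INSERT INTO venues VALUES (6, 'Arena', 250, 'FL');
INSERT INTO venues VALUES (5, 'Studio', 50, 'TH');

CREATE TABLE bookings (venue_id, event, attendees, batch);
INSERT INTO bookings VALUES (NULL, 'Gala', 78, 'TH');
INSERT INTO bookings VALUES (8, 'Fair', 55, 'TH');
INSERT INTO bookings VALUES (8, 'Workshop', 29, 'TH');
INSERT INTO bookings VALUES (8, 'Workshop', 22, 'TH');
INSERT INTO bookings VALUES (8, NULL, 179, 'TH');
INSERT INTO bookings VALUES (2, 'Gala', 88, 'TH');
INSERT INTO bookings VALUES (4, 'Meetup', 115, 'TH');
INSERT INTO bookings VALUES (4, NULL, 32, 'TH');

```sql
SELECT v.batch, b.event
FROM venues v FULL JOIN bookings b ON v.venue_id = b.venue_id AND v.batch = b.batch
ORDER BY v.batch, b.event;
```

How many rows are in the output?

16

FULL OUTER JOIN keeps every row from both sides; unmatched rows get NULL for the other side's columns.
Matching on v.venue_id = b.venue_id AND v.batch = b.batch. A NULL in a compared column never satisfies the condition.
- v row (venue_id=7, batch=FL): no match → kept, b columns NULL.
- v row (venue_id=4, batch=FL): no match → kept, b columns NULL.
- v row (venue_id=8, batch=FL): no match → kept, b columns NULL.
- v row (venue_id=2, batch=TH): matches 1 b row(s) → 1 output row(s).
- v row (venue_id=2, batch=TH): matches 1 b row(s) → 1 output row(s).
- v row (venue_id=8, batch=FL): no match → kept, b columns NULL.
- v row (venue_id=6, batch=TH): no match → kept, b columns NULL.
- v row (venue_id=6, batch=FL): no match → kept, b columns NULL.
- v row (venue_id=5, batch=TH): no match → kept, b columns NULL.
- 7 b row(s) had no v match → kept, v columns NULL.
Total: 2 matched + 14 padded = 16 rows.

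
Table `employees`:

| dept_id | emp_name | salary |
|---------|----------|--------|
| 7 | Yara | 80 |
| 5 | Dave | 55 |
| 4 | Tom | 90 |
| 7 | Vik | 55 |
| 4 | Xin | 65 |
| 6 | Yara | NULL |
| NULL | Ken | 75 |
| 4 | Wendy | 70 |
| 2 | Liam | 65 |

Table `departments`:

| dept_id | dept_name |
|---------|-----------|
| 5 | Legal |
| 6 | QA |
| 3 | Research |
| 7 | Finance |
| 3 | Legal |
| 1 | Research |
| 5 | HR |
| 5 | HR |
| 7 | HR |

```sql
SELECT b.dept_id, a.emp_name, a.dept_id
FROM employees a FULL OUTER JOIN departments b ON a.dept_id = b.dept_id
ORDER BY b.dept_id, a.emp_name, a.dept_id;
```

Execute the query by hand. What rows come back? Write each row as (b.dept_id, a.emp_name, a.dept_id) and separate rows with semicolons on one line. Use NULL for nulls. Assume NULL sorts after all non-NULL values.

(1, NULL, NULL); (3, NULL, NULL); (3, NULL, NULL); (5, Dave, 5); (5, Dave, 5); (5, Dave, 5); (6, Yara, 6); (7, Vik, 7); (7, Vik, 7); (7, Yara, 7); (7, Yara, 7); (NULL, Ken, NULL); (NULL, Liam, 2); (NULL, Tom, 4); (NULL, Wendy, 4); (NULL, Xin, 4)

FULL OUTER JOIN keeps every row from both sides; unmatched rows get NULL for the other side's columns.
Matching on a.dept_id = b.dept_id. A NULL in a compared column never satisfies the condition.
- a (dept_id=7) pairs with 2 row(s) of b.
- a (dept_id=5) pairs with 3 row(s) of b.
- a (dept_id=4) has no partner → padded with NULL.
- a (dept_id=7) pairs with 2 row(s) of b.
- a (dept_id=4) has no partner → padded with NULL.
- a (dept_id=6) pairs with 1 row(s) of b.
- a (dept_id=NULL) has no partner → padded with NULL.
- a (dept_id=4) has no partner → padded with NULL.
- a (dept_id=2) has no partner → padded with NULL.
- plus 3 unmatched b row(s), each kept with NULL a columns.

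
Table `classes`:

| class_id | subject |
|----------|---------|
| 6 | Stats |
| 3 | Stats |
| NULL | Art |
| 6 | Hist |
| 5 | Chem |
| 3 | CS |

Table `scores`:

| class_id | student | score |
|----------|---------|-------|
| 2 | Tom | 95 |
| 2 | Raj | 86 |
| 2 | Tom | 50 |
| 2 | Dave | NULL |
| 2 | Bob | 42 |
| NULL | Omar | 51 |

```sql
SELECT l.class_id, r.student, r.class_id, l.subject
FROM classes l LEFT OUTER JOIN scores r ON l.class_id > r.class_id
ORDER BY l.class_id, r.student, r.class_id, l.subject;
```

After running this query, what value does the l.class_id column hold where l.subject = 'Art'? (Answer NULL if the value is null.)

LEFT JOIN keeps every row from `classes`; unmatched rows get NULL for `scores`'s columns.
Matching on l.class_id > r.class_id. A NULL in a compared column never satisfies the condition.
Matched pairs: 25; unmatched l rows kept: 1.

NULL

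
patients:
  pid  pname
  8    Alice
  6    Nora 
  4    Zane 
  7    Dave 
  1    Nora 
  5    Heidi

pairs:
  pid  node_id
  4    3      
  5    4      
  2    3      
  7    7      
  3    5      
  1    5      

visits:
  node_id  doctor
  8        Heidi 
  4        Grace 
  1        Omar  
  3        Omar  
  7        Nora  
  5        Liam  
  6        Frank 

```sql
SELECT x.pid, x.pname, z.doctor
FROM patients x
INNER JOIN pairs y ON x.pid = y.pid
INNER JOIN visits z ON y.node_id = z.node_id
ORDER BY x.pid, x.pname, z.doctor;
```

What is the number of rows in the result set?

4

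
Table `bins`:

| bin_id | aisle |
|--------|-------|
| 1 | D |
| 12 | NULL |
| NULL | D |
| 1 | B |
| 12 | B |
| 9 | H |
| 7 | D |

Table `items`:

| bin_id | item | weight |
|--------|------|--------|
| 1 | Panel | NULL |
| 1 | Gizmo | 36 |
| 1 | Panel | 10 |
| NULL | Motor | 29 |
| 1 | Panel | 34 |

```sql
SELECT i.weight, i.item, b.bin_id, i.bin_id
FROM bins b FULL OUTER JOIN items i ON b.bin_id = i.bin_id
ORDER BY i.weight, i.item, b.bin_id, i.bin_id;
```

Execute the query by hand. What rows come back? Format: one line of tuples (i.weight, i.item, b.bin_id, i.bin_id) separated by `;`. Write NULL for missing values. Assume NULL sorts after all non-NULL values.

(10, Panel, 1, 1); (10, Panel, 1, 1); (29, Motor, NULL, NULL); (34, Panel, 1, 1); (34, Panel, 1, 1); (36, Gizmo, 1, 1); (36, Gizmo, 1, 1); (NULL, Panel, 1, 1); (NULL, Panel, 1, 1); (NULL, NULL, 7, NULL); (NULL, NULL, 9, NULL); (NULL, NULL, 12, NULL); (NULL, NULL, 12, NULL); (NULL, NULL, NULL, NULL)

FULL OUTER JOIN keeps every row from both sides; unmatched rows get NULL for the other side's columns.
Matching on b.bin_id = i.bin_id. A NULL in a compared column never satisfies the condition.
Matched pairs: 8; unmatched b rows kept: 5; unmatched i rows kept: 1.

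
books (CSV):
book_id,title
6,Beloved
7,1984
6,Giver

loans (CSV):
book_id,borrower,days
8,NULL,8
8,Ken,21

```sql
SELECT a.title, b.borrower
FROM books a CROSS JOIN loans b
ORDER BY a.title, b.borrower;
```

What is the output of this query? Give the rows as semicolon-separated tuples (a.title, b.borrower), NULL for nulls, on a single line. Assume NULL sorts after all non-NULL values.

(1984, Ken); (1984, NULL); (Beloved, Ken); (Beloved, NULL); (Giver, Ken); (Giver, NULL)

CROSS JOIN pairs every row of `books` with every row of `loans`: 3 × 2 = 6 rows.
After projecting and ordering:
a.title | b.borrower
1984 | Ken
1984 | NULL
Beloved | Ken
Beloved | NULL
Giver | Ken
Giver | NULL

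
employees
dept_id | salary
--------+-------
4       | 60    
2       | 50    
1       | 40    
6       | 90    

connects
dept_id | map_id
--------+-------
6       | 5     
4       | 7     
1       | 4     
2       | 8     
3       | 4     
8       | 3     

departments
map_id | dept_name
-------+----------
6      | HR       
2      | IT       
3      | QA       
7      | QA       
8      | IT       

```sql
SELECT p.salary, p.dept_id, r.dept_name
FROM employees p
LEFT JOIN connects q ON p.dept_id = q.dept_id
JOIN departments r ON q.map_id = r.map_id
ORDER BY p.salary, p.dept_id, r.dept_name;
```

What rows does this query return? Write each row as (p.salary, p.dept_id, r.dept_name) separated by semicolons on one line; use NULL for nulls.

(50, 2, IT); (60, 4, QA)

Step 1 — p LEFT JOIN q on dept_id → 4 row(s).
Then INNER JOIN `departments r` on map_id: keep only rows whose q.map_id appears in r.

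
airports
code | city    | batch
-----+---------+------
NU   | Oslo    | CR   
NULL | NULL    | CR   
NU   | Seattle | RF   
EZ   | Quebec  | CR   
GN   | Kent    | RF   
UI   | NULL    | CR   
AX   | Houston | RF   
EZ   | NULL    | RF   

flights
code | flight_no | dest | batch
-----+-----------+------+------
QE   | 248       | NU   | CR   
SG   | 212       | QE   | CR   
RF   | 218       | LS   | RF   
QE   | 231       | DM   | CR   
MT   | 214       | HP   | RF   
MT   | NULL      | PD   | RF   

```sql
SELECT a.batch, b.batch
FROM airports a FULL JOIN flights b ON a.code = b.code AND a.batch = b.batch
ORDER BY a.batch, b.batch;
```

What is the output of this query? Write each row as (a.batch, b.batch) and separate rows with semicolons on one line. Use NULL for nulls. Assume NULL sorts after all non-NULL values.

(CR, NULL); (CR, NULL); (CR, NULL); (CR, NULL); (RF, NULL); (RF, NULL); (RF, NULL); (RF, NULL); (NULL, CR); (NULL, CR); (NULL, CR); (NULL, RF); (NULL, RF); (NULL, RF)

FULL OUTER JOIN keeps every row from both sides; unmatched rows get NULL for the other side's columns.
Matching on a.code = b.code AND a.batch = b.batch. A NULL in a compared column never satisfies the condition.
- code=NU, batch=CR: no b row matches, row kept with b columns NULL.
- code=NULL, batch=CR: no b row matches, row kept with b columns NULL.
- code=NU, batch=RF: no b row matches, row kept with b columns NULL.
- code=EZ, batch=CR: no b row matches, row kept with b columns NULL.
- code=GN, batch=RF: no b row matches, row kept with b columns NULL.
- code=UI, batch=CR: no b row matches, row kept with b columns NULL.
- code=AX, batch=RF: no b row matches, row kept with b columns NULL.
- code=EZ, batch=RF: no b row matches, row kept with b columns NULL.
- plus 6 unmatched b row(s), each kept with NULL a columns.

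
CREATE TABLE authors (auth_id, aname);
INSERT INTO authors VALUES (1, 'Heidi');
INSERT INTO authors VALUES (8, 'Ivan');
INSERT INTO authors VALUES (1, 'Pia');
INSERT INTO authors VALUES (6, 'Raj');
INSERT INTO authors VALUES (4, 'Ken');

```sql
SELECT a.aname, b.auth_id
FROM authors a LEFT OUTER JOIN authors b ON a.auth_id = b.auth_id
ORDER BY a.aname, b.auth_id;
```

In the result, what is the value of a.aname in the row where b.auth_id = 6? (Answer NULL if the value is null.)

Raj

LEFT JOIN keeps every row from `authors a`; unmatched rows get NULL for `authors b`'s columns.
Matching on a.auth_id = b.auth_id.
- a (auth_id=1) pairs with 2 row(s) of b.
- a (auth_id=8) pairs with 1 row(s) of b.
- a (auth_id=1) pairs with 2 row(s) of b.
- a (auth_id=6) pairs with 1 row(s) of b.
- a (auth_id=4) pairs with 1 row(s) of b.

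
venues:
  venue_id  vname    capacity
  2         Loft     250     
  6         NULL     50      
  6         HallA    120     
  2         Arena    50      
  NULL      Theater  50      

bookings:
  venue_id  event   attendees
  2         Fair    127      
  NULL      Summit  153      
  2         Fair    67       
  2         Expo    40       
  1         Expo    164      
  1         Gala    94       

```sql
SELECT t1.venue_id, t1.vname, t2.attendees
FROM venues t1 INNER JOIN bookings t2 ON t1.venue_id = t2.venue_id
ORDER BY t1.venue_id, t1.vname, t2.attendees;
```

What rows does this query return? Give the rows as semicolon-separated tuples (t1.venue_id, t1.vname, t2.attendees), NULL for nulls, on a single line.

(2, Arena, 40); (2, Arena, 67); (2, Arena, 127); (2, Loft, 40); (2, Loft, 67); (2, Loft, 127)

INNER JOIN keeps only pairs where the ON condition holds.
Matching on t1.venue_id = t2.venue_id. A NULL in a compared column never satisfies the condition.
- t1 row (venue_id=2): matches 3 t2 row(s) → 3 output row(s).
- t1 row (venue_id=6): no match → dropped.
- t1 row (venue_id=6): no match → dropped.
- t1 row (venue_id=2): matches 3 t2 row(s) → 3 output row(s).
- t1 row (venue_id=NULL): no match → dropped.
After projecting and ordering:
t1.venue_id | t1.vname | t2.attendees
2 | Arena | 40
2 | Arena | 67
2 | Arena | 127
2 | Loft | 40
2 | Loft | 67
2 | Loft | 127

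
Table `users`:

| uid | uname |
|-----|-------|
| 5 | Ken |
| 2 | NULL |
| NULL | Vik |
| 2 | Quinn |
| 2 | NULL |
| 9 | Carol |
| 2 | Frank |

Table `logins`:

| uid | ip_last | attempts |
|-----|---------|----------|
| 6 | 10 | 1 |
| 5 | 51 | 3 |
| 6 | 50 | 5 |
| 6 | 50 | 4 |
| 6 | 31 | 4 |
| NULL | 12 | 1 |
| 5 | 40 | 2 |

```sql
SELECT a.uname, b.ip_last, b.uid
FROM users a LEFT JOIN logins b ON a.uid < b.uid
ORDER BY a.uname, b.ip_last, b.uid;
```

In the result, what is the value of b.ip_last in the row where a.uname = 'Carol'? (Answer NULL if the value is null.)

LEFT JOIN keeps every row from `users`; unmatched rows get NULL for `logins`'s columns.
Matching on a.uid < b.uid. A NULL in a compared column never satisfies the condition.
Matched pairs: 28; unmatched a rows kept: 2.

NULL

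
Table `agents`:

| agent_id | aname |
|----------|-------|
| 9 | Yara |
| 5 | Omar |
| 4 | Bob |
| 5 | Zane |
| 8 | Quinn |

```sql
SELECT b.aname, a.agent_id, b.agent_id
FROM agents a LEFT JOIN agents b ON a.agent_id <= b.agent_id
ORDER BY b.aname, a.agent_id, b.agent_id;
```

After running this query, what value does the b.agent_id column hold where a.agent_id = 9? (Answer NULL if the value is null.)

LEFT JOIN keeps every row from `agents a`; unmatched rows get NULL for `agents b`'s columns.
Matching on a.agent_id <= b.agent_id.
Matched pairs: 16; unmatched a rows kept: 0.

9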